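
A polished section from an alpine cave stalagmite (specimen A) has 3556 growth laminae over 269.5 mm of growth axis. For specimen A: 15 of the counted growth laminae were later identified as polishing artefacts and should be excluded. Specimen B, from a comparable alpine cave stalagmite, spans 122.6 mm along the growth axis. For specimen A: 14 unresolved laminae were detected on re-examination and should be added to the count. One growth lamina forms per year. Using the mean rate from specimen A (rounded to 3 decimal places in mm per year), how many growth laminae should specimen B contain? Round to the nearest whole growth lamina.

Specimen A: after corrections the count is 3556 − 15 + 14 = 3555 growth laminae.
A: Extension rate ≈ 269.5 / 3555 = 0.076 mm/yr.
Specimen B: 122.6 mm / 0.076 mm per year = 1613.16 years ≈ 1613 growth laminae.

1613 growth laminae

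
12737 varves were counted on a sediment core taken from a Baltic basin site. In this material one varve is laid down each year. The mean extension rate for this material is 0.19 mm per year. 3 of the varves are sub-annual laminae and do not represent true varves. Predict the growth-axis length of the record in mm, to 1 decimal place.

Adjusted count: 12737 − 3 = 12734 varves.
12734 years at 0.19 mm/year gives 0.19 × 12734 = 2419.5 mm.

2419.5 mm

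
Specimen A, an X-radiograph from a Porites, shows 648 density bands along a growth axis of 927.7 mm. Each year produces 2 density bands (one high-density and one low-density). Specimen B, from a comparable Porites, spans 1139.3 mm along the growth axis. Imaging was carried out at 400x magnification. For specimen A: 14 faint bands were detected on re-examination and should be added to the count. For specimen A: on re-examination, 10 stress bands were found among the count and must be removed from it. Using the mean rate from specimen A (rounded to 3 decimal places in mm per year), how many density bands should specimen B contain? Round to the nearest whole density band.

Specimen A: adjusted count: 648 − 10 + 14 = 652 density bands.
Specimen A: dividing by 2 density bands per year: 652 / 2 = 326 years.
A: 927.7 mm over 326 years gives 927.7 / 326 ≈ 2.846 mm/year.
Specimen B: 1139.3 mm / 2.846 mm per year = 400.32 years; at 2 density bands per year that is 400.32 × 2 ≈ 801 density bands.

801 density bands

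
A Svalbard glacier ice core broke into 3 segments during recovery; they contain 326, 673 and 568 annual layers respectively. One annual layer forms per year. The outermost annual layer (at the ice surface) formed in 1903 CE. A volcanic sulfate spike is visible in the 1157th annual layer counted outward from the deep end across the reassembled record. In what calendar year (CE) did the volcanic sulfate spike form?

1493 CE

Total annual layers = 326 + 673 + 568 = 1567.
Between annual layer 1157 and the ice surface there are 1567 − 1157 = 410 annual layers.
The annual layer at the ice surface is 1903 CE, so the volcanic sulfate spike dates to 1903 − 410 = 1493 CE.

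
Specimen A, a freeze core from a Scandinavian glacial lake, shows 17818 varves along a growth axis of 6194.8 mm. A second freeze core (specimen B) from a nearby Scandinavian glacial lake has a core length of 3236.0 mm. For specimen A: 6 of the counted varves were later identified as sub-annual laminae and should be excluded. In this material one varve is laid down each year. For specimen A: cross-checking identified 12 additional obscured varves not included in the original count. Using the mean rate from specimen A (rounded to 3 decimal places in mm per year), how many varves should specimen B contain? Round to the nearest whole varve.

Specimen A: true varve count = 17818 − 6 + 12 = 17824.
A: 6194.8 mm over 17824 years gives 6194.8 / 17824 ≈ 0.348 mm/year.
B spans 3236.0 / 0.348 = 9298.85 years ≈ 9299 varves.

9299 varves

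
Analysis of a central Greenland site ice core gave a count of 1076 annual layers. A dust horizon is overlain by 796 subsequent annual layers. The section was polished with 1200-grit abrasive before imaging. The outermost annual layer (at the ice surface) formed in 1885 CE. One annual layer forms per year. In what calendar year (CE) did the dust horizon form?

There are 796 annual layers younger than the dust horizon.
Counting back 796 years from 1885 CE places the dust horizon in 1885 − 796 = 1089 CE.

1089 CE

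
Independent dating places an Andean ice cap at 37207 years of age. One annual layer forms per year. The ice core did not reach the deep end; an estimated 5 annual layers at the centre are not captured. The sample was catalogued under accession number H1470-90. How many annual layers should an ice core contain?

37202 annual layers

Expected annual layers over 37207 years: 37207.
Subtracting the 5 annual layers not captured gives 37207 − 5 = 37202 annual layers in the record.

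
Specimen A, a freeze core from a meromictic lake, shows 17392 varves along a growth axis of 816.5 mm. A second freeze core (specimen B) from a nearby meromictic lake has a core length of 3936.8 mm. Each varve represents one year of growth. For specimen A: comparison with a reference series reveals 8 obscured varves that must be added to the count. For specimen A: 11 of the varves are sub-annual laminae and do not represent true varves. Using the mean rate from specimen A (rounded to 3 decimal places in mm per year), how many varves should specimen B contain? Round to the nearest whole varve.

Specimen A: correcting the raw count gives 17392 − 11 + 8 = 17389 true varves.
A: Extension rate ≈ 816.5 / 17389 = 0.047 mm per year.
Specimen B: 3936.8 mm / 0.047 mm per year = 83761.70 years ≈ 83762 varves.

83762 varves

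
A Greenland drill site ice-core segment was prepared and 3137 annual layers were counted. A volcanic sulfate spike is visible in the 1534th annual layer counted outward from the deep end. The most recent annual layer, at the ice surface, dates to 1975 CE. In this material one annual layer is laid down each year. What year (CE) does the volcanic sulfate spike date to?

372 CE

The volcanic sulfate spike sits at annual layer 1534 from the deep end, so 3137 − 1534 = 1603 annual layers formed after it.
Counting back 1603 years from 1975 CE places the volcanic sulfate spike in 1975 − 1603 = 372 CE.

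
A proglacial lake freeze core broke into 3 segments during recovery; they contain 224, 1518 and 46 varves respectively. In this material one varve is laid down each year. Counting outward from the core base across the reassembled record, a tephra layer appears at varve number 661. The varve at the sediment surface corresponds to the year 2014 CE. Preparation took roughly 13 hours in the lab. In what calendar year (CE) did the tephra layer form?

Total varves = 224 + 1518 + 46 = 1788.
1788 − 661 = 1127 varves lie beyond the tephra layer toward the sediment surface.
Counting back 1127 years from 2014 CE places the tephra layer in 2014 − 1127 = 887 CE.

887 CE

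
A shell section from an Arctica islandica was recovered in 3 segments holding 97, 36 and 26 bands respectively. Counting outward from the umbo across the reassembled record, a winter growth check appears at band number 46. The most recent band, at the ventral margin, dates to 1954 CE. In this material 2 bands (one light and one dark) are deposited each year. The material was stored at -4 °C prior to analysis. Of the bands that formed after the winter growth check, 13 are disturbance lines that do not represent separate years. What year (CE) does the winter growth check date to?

1904 CE

Total bands = 97 + 36 + 26 = 159.
Between band 46 and the ventral margin there are 159 − 46 = 113 bands.
Removing the 13 false bands leaves 113 − 13 = 100 true bands beyond the winter growth check.
With 2 bands per year, 100 / 2 = 50 years.
1954 − 50 = 1904 CE.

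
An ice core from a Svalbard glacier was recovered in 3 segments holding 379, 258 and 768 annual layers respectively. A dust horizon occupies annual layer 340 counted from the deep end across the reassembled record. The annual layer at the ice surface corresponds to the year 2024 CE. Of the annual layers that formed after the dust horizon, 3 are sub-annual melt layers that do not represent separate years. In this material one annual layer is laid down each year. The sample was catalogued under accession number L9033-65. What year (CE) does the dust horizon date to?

Total annual layers = 379 + 258 + 768 = 1405.
Between annual layer 340 and the ice surface there are 1405 − 340 = 1065 annual layers.
Excluding 3 false annual layers: 1065 − 3 = 1062.
Counting back 1062 years from 2024 CE places the dust horizon in 2024 − 1062 = 962 CE.

962 CE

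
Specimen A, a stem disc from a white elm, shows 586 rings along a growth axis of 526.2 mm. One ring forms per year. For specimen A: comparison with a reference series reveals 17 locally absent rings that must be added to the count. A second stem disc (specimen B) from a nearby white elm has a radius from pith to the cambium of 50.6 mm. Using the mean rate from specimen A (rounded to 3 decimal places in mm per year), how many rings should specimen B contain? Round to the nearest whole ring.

Specimen A: after corrections the count is 586 + 17 = 603 rings.
A: Extension rate ≈ 526.2 / 603 = 0.873 mm/yr.
Specimen B: 50.6 mm / 0.873 mm per year = 57.96 years ≈ 58 rings.

58 rings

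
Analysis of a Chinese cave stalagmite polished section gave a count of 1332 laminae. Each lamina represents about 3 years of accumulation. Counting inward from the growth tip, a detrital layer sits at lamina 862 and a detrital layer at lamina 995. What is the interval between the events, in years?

399 years

The two markers are separated by 995 − 862 = 133 laminae.
133 laminae at 3 years each span 133 × 3 = 399 years.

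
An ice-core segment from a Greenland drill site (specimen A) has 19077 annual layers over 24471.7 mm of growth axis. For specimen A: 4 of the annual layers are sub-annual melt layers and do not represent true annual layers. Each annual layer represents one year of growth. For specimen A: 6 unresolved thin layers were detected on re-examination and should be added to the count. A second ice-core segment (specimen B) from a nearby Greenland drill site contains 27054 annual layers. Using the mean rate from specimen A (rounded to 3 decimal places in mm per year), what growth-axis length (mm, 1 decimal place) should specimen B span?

Specimen A: correcting the raw count gives 19077 − 4 + 6 = 19079 true annual layers.
A: 24471.7 mm over 19079 years gives 24471.7 / 19079 ≈ 1.283 mm per year.
B's length ≈ 1.283 × 27054 = 34710.3 mm.

34710.3 mm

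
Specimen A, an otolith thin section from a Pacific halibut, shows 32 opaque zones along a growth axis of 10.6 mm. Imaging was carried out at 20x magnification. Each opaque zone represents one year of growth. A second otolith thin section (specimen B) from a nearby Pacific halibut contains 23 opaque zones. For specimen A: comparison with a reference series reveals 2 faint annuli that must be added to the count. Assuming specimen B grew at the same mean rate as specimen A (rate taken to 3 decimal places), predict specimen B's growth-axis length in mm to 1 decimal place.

Specimen A: adjusted count: 32 + 2 = 34 opaque zones.
A: Mean rate = 10.6 mm / 34 years ≈ 0.312 mm per year.
B's length ≈ 0.312 × 23 = 7.2 mm.

7.2 mm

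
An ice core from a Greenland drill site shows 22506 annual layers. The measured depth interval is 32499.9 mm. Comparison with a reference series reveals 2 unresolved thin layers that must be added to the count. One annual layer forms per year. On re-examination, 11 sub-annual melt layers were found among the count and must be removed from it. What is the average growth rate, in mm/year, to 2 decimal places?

True annual layer count = 22506 − 11 + 2 = 22497.
Extension rate ≈ 32499.9 / 22497 = 1.44 mm/year.

1.44 mm/year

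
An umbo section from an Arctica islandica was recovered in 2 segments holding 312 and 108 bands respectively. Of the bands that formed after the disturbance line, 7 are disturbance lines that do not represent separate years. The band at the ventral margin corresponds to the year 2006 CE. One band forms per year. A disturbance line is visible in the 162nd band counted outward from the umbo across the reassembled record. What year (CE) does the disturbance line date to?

1755 CE

Total bands = 312 + 108 = 420.
The disturbance line sits at band 162 from the umbo, so 420 − 162 = 258 bands formed after it.
Removing the 7 false bands leaves 258 − 7 = 251 true bands beyond the disturbance line.
The band at the ventral margin is 2006 CE, so the disturbance line dates to 2006 − 251 = 1755 CE.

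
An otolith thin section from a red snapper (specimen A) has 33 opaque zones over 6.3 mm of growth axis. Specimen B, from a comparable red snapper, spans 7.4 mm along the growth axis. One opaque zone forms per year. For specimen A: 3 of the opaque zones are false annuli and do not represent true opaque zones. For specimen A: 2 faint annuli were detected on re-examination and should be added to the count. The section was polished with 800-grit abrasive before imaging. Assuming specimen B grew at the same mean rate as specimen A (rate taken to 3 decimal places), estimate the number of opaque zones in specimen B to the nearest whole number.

38 opaque zones

Specimen A: after corrections the count is 33 − 3 + 2 = 32 opaque zones.
A: Extension rate ≈ 6.3 / 32 = 0.197 mm/yr.
Specimen B: 7.4 mm / 0.197 mm per year = 37.56 years ≈ 38 opaque zones.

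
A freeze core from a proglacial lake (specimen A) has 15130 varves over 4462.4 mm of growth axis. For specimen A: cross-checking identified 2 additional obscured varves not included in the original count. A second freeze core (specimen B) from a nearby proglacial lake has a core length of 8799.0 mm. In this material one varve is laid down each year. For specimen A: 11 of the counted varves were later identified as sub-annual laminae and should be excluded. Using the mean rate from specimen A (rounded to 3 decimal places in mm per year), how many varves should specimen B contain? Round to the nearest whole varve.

29827 varves

Specimen A: after corrections the count is 15130 − 11 + 2 = 15121 varves.
A: Extension rate ≈ 4462.4 / 15121 = 0.295 mm per year.
For B, 8799.0 / 0.295 = 29827.12 years ≈ 29827 varves.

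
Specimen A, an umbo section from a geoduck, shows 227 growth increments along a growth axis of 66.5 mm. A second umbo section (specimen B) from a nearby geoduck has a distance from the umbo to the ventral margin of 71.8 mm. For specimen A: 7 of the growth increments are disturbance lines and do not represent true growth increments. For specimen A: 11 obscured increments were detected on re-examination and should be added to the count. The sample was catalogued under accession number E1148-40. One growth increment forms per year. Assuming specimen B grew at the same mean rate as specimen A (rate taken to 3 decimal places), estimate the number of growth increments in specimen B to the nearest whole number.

Specimen A: after corrections the count is 227 − 7 + 11 = 231 growth increments.
A: 66.5 mm over 231 years gives 66.5 / 231 ≈ 0.288 mm per year.
B spans 71.8 / 0.288 = 249.31 years ≈ 249 growth increments.

249 growth increments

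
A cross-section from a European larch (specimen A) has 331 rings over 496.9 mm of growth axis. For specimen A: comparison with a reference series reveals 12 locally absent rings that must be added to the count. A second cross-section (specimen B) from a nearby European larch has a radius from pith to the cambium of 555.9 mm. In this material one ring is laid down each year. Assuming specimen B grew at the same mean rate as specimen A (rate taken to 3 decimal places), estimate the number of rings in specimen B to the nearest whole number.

384 rings

Specimen A: correcting the raw count gives 331 + 12 = 343 true rings.
A: 496.9 mm over 343 years gives 496.9 / 343 ≈ 1.449 mm/year.
Specimen B: 555.9 mm / 1.449 mm per year = 383.64 years ≈ 384 rings.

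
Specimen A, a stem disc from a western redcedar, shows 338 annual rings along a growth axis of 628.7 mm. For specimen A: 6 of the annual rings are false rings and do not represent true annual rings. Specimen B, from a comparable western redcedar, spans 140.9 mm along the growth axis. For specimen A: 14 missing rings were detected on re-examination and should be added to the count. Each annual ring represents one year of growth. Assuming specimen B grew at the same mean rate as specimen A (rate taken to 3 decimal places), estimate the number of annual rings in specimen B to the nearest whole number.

Specimen A: correcting the raw count gives 338 − 6 + 14 = 346 true annual rings.
A: 628.7 mm over 346 years gives 628.7 / 346 ≈ 1.817 mm/yr.
For B, 140.9 / 1.817 = 77.55 years ≈ 78 annual rings.

78 annual rings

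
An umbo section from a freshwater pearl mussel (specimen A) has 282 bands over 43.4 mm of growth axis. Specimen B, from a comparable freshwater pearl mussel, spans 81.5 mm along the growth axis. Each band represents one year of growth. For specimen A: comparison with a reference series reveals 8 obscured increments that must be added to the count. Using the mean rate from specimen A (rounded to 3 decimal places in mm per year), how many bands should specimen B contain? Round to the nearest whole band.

Specimen A: after corrections the count is 282 + 8 = 290 bands.
A: Mean rate = 43.4 mm / 290 years ≈ 0.150 mm/yr.
For B, 81.5 / 0.150 = 543.33 years ≈ 543 bands.

543 bands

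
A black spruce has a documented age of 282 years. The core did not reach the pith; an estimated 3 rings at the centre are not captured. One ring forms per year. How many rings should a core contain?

Expected rings over 282 years: 282.
Less the 3 uncaptured rings: 282 − 3 = 279.

279 rings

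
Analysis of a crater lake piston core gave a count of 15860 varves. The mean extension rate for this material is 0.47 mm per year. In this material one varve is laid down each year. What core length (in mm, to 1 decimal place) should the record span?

7454.2 mm

The record spans 15860 years at 0.47 mm per year.
Length ≈ 0.47 × 15860 = 7454.2 mm.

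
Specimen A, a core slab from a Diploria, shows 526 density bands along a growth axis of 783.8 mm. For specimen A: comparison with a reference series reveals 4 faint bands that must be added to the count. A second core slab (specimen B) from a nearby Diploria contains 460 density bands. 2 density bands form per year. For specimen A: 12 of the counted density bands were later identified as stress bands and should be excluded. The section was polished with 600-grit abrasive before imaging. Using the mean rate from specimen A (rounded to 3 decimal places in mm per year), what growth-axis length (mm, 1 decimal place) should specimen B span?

696.0 mm

Specimen A: adjusted count: 526 − 12 + 4 = 518 density bands.
Specimen A: 518 density bands at 2 per year is 518 / 2 = 259 years.
A: Extension rate ≈ 783.8 / 259 = 3.026 mm/yr.
Specimen B: dividing by 2 density bands per year: 460 / 2 = 230 years. B's length ≈ 3.026 × 230 = 696.0 mm.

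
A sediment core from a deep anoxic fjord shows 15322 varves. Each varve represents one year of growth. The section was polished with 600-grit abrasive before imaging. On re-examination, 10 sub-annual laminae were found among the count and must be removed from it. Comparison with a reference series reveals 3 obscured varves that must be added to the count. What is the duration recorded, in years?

Adjusted count: 15322 − 10 + 3 = 15315 varves.
With a one-to-one varve periodicity this is 15315 years.

15315 years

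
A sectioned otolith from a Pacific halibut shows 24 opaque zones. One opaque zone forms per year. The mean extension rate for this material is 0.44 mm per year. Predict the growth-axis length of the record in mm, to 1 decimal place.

The record spans 24 years at 0.44 mm per year.
Length ≈ 0.44 × 24 = 10.6 mm.

10.6 mm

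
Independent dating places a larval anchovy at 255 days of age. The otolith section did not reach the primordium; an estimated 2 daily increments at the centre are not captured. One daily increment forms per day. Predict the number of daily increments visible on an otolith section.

253 daily increments

At one daily increment per day, 255 days correspond to 255 daily increments.
Subtracting the 2 daily increments not captured gives 255 − 2 = 253 daily increments in the record.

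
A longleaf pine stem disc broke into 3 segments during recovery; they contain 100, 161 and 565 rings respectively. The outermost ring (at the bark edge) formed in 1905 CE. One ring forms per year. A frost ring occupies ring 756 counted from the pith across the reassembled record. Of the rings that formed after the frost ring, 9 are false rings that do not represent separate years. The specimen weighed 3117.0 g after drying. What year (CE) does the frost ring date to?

1844 CE

Total rings = 100 + 161 + 565 = 826.
Between ring 756 and the bark edge there are 826 − 756 = 70 rings.
70 − 9 false = 61 true rings after the frost ring.
1905 − 61 = 1844 CE.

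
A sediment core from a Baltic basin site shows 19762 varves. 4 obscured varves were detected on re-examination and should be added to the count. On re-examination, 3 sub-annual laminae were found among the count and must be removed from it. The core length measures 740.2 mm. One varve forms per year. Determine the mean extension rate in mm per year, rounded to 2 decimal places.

Correcting the raw count gives 19762 − 3 + 4 = 19763 true varves.
Extension rate ≈ 740.2 / 19763 = 0.04 mm per year.

0.04 mm per year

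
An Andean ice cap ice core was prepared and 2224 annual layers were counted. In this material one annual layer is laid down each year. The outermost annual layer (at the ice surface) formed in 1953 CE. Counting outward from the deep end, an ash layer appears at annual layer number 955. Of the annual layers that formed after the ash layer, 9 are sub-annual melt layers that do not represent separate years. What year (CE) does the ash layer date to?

2224 − 955 = 1269 annual layers lie beyond the ash layer toward the ice surface.
Excluding 9 false annual layers: 1269 − 9 = 1260.
The annual layer at the ice surface is 1953 CE, so the ash layer dates to 1953 − 1260 = 693 CE.

693 CE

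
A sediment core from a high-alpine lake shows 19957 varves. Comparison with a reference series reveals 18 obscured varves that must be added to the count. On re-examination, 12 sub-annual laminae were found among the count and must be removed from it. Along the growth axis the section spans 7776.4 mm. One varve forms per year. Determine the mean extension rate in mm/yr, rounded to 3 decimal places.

0.390 mm/yr

True varve count = 19957 − 12 + 18 = 19963.
Extension rate ≈ 7776.4 / 19963 = 0.390 mm/yr.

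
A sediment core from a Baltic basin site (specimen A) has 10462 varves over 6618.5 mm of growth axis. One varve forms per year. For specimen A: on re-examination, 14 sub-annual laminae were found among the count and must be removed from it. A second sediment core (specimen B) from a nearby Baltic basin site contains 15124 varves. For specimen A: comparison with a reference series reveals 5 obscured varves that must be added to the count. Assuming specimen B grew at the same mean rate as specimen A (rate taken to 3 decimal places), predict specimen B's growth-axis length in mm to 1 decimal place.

9573.5 mm

Specimen A: after corrections the count is 10462 − 14 + 5 = 10453 varves.
A: Extension rate ≈ 6618.5 / 10453 = 0.633 mm/year.
For B, 0.633 mm/year × 15124 years = 9573.5 mm.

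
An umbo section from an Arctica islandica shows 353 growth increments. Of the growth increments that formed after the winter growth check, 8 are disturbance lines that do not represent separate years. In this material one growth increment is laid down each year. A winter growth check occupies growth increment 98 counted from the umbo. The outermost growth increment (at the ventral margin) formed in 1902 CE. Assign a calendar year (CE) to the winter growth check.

1655 CE

353 − 98 = 255 growth increments lie beyond the winter growth check toward the ventral margin.
Excluding 8 false growth increments: 255 − 8 = 247.
1902 − 247 = 1655 CE.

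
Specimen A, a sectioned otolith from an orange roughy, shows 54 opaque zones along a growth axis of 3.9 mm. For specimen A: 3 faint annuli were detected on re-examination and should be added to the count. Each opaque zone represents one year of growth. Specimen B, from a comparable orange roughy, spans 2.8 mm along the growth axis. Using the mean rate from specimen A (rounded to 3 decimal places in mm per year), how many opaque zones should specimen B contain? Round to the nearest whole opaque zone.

41 opaque zones

Specimen A: true opaque zone count = 54 + 3 = 57.
A: 3.9 mm over 57 years gives 3.9 / 57 ≈ 0.068 mm/year.
Specimen B: 2.8 mm / 0.068 mm per year = 41.18 years ≈ 41 opaque zones.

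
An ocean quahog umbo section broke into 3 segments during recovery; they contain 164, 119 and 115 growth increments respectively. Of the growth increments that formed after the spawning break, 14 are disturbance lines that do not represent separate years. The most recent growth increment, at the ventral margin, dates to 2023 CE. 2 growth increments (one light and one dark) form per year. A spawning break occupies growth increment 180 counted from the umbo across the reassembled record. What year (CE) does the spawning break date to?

Total growth increments = 164 + 119 + 115 = 398.
The spawning break sits at growth increment 180 from the umbo, so 398 − 180 = 218 growth increments formed after it.
Excluding 14 false growth increments: 218 − 14 = 204.
204 growth increments at 2 per year is 204 / 2 = 102 years.
Counting back 102 years from 2023 CE places the spawning break in 2023 − 102 = 1921 CE.

1921 CE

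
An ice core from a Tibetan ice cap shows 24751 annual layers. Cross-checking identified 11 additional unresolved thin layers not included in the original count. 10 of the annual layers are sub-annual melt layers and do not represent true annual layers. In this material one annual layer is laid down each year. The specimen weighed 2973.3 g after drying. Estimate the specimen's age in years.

24752 years

True annual layer count = 24751 − 10 + 11 = 24752.
At one annual layer per year, that is 24752 years.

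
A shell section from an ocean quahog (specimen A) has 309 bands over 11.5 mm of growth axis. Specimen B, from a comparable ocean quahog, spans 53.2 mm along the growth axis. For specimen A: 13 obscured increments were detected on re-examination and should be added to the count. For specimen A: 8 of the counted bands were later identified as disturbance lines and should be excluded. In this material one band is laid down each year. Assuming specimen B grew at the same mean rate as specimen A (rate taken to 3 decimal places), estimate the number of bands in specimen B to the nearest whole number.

1438 bands

Specimen A: true band count = 309 − 8 + 13 = 314.
A: Mean rate = 11.5 mm / 314 years ≈ 0.037 mm/year.
Specimen B: 53.2 mm / 0.037 mm per year = 1437.84 years ≈ 1438 bands.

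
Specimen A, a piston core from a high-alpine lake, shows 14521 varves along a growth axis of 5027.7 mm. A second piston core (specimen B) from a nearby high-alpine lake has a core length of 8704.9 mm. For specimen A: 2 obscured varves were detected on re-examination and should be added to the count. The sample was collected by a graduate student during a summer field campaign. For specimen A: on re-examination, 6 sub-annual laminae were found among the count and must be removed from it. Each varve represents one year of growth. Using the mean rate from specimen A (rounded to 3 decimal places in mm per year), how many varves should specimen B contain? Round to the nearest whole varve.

Specimen A: correcting the raw count gives 14521 − 6 + 2 = 14517 true varves.
A: Mean rate = 5027.7 mm / 14517 years ≈ 0.346 mm per year.
For B, 8704.9 / 0.346 = 25158.67 years ≈ 25159 varves.

25159 varves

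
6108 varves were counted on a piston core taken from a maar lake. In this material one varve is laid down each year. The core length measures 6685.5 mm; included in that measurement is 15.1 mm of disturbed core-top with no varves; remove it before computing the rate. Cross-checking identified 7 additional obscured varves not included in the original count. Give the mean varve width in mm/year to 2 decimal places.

After corrections the count is 6108 + 7 = 6115 varves.
Removing the 15.1 mm offcut leaves 6685.5 − 15.1 = 6670.4 mm.
Extension rate ≈ 6670.4 / 6115 = 1.09 mm/year.

1.09 mm/year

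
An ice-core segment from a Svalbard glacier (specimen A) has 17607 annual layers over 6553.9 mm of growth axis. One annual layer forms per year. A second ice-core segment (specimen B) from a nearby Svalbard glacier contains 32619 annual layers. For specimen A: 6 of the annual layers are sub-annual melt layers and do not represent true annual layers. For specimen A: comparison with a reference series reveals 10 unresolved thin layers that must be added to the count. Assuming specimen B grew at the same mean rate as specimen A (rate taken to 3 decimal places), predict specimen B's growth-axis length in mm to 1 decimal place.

12134.3 mm

Specimen A: after corrections the count is 17607 − 6 + 10 = 17611 annual layers.
A: Mean rate = 6553.9 mm / 17611 years ≈ 0.372 mm per year.
Length of B = 0.372 × 32619 = 12134.3 mm.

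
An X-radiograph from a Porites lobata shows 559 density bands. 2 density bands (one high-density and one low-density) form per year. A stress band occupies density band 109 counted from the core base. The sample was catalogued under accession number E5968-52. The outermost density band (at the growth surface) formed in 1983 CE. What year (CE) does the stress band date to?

Between density band 109 and the growth surface there are 559 − 109 = 450 density bands.
450 density bands at 2 per year is 450 / 2 = 225 years.
1983 − 225 = 1758 CE.

1758 CE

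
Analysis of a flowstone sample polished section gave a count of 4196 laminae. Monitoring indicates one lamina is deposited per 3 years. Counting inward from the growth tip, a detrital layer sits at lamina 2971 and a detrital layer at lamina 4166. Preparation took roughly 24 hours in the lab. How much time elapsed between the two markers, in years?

3585 years

The two markers are separated by 4166 − 2971 = 1195 laminae.
1195 laminae at 3 years each span 1195 × 3 = 3585 years.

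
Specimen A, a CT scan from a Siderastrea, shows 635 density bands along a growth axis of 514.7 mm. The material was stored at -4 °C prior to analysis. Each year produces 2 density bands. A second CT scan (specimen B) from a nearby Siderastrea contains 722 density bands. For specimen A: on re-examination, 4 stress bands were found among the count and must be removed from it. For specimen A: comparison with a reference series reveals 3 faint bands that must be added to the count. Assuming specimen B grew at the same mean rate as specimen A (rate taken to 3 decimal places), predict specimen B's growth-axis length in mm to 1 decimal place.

586.3 mm

Specimen A: true density band count = 635 − 4 + 3 = 634.
Specimen A: dividing by 2 density bands per year: 634 / 2 = 317 years.
A: Mean rate = 514.7 mm / 317 years ≈ 1.624 mm/year.
Specimen B: with 2 density bands per year, 722 / 2 = 361 years. For B, 1.624 mm/year × 361 years = 586.3 mm.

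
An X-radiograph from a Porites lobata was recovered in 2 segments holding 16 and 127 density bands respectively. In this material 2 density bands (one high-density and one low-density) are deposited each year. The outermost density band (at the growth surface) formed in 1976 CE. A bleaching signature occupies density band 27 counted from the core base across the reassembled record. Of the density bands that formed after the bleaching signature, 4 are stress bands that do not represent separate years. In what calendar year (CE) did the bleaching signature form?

Total density bands = 16 + 127 = 143.
143 − 27 = 116 density bands lie beyond the bleaching signature toward the growth surface.
Removing the 4 false density bands leaves 116 − 4 = 112 true density bands beyond the bleaching signature.
112 density bands at 2 per year is 112 / 2 = 56 years.
1976 − 56 = 1920 CE.

1920 CE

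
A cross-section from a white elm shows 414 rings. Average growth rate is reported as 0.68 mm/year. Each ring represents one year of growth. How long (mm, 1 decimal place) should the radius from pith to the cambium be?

414 years of growth are recorded.
Predicted length = 0.68 mm/year × 414 years = 281.5 mm.

281.5 mm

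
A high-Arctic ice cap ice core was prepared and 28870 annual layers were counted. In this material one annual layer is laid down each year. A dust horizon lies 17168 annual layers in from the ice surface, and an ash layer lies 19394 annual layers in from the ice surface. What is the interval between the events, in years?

19394 − 17168 = 2226 annual layers lie between the two events.
That is 2226 years at one annual layer per year.

2226 years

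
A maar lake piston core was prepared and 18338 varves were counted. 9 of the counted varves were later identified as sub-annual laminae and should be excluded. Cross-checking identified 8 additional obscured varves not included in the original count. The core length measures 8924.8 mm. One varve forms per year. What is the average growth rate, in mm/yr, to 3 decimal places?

0.487 mm/yr

After corrections the count is 18338 − 9 + 8 = 18337 varves.
8924.8 mm over 18337 years gives 8924.8 / 18337 ≈ 0.487 mm/yr.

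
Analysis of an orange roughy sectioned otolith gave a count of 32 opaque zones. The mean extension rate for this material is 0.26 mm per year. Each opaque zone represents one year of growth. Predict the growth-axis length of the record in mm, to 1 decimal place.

The record spans 32 years at 0.26 mm per year.
Predicted length = 0.26 mm/year × 32 years = 8.3 mm.

8.3 mm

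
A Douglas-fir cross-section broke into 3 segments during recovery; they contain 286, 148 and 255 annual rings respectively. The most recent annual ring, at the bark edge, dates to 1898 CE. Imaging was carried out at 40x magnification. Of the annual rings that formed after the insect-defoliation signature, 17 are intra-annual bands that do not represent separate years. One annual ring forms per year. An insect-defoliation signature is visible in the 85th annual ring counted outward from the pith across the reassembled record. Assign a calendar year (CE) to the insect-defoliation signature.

1311 CE

Total annual rings = 286 + 148 + 255 = 689.
The insect-defoliation signature sits at annual ring 85 from the pith, so 689 − 85 = 604 annual rings formed after it.
Removing the 17 false annual rings leaves 604 − 17 = 587 true annual rings beyond the insect-defoliation signature.
The annual ring at the bark edge is 1898 CE, so the insect-defoliation signature dates to 1898 − 587 = 1311 CE.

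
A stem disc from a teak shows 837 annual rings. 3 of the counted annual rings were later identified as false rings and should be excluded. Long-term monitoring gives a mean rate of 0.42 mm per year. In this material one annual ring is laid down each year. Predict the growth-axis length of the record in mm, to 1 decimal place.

After corrections the count is 837 − 3 = 834 annual rings.
Length ≈ 0.42 × 834 = 350.3 mm.

350.3 mm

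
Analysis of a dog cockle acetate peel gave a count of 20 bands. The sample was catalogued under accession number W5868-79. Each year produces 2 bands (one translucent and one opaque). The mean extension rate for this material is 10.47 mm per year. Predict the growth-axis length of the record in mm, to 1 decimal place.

104.7 mm

With 2 bands per year, 20 / 2 = 10 years.
Length ≈ 10.47 × 10 = 104.7 mm.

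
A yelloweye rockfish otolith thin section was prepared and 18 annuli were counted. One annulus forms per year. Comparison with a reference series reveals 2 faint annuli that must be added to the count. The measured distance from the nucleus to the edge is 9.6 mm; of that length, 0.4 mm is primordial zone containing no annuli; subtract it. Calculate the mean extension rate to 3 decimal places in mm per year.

0.460 mm per year

Correcting the raw count gives 18 + 2 = 20 true annuli.
Net length = 9.6 − 0.4 = 9.2 mm.
9.2 mm over 20 years gives 9.2 / 20 ≈ 0.460 mm per year.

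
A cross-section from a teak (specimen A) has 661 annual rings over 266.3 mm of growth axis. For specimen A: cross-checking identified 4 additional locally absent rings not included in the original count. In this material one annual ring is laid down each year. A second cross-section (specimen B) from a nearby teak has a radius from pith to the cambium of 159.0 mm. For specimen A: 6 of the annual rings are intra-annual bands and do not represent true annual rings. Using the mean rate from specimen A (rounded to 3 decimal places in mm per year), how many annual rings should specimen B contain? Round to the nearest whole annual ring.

Specimen A: after corrections the count is 661 − 6 + 4 = 659 annual rings.
A: 266.3 mm over 659 years gives 266.3 / 659 ≈ 0.404 mm per year.
Specimen B: 159.0 mm / 0.404 mm per year = 393.56 years ≈ 394 annual rings.

394 annual rings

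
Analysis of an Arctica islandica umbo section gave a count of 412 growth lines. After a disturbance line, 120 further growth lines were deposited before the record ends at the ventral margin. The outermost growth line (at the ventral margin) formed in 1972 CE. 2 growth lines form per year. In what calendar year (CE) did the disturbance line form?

120 growth lines post-date the disturbance line.
Dividing by 2 growth lines per year: 120 / 2 = 60 years.
1972 − 60 = 1912 CE.

1912 CE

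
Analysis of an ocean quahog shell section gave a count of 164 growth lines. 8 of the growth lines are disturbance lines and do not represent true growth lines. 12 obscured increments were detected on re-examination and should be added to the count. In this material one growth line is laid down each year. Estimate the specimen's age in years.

True growth line count = 164 − 8 + 12 = 168.
With a one-to-one growth line periodicity this is 168 years.

168 yr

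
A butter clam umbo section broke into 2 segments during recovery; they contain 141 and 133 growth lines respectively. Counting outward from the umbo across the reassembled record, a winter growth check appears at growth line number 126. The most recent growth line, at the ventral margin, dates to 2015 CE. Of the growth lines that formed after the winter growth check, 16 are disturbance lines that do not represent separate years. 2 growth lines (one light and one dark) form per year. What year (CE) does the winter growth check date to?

Total growth lines = 141 + 133 = 274.
The winter growth check sits at growth line 126 from the umbo, so 274 − 126 = 148 growth lines formed after it.
148 − 16 false = 132 true growth lines after the winter growth check.
With 2 growth lines per year, 132 / 2 = 66 years.
The growth line at the ventral margin is 2015 CE, so the winter growth check dates to 2015 − 66 = 1949 CE.

1949 CE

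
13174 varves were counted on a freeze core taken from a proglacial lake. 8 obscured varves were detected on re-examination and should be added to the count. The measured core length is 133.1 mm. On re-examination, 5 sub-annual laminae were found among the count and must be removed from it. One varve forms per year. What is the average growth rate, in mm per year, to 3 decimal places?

0.010 mm per year

After corrections the count is 13174 − 5 + 8 = 13177 varves.
Extension rate ≈ 133.1 / 13177 = 0.010 mm per year.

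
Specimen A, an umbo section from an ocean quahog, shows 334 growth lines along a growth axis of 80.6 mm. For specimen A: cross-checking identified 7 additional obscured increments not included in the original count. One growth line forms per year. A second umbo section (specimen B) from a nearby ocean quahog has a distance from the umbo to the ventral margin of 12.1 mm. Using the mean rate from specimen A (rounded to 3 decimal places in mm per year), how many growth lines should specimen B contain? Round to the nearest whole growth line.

51 growth lines

Specimen A: true growth line count = 334 + 7 = 341.
A: Mean rate = 80.6 mm / 341 years ≈ 0.236 mm/yr.
Specimen B: 12.1 mm / 0.236 mm per year = 51.27 years ≈ 51 growth lines.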